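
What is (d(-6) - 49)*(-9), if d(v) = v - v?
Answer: 441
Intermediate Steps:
d(v) = 0
(d(-6) - 49)*(-9) = (0 - 49)*(-9) = -49*(-9) = 441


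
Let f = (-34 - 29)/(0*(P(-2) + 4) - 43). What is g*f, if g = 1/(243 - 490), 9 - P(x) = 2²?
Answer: -63/10621 ≈ -0.0059316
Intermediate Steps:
P(x) = 5 (P(x) = 9 - 1*2² = 9 - 1*4 = 9 - 4 = 5)
g = -1/247 (g = 1/(-247) = -1/247 ≈ -0.0040486)
f = 63/43 (f = (-34 - 29)/(0*(5 + 4) - 43) = -63/(0*9 - 43) = -63/(0 - 43) = -63/(-43) = -63*(-1/43) = 63/43 ≈ 1.4651)
g*f = -1/247*63/43 = -63/10621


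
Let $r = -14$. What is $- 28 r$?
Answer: $392$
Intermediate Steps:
$- 28 r = \left(-28\right) \left(-14\right) = 392$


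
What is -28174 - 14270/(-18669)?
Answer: -525966136/18669 ≈ -28173.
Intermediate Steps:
-28174 - 14270/(-18669) = -28174 - 14270*(-1)/18669 = -28174 - 1*(-14270/18669) = -28174 + 14270/18669 = -525966136/18669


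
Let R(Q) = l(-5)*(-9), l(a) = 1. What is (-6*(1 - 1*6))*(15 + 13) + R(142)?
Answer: 831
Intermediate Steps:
R(Q) = -9 (R(Q) = 1*(-9) = -9)
(-6*(1 - 1*6))*(15 + 13) + R(142) = (-6*(1 - 1*6))*(15 + 13) - 9 = -6*(1 - 6)*28 - 9 = -6*(-5)*28 - 9 = 30*28 - 9 = 840 - 9 = 831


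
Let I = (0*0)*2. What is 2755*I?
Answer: 0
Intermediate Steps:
I = 0 (I = 0*2 = 0)
2755*I = 2755*0 = 0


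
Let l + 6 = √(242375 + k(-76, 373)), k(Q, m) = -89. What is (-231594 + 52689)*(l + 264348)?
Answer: -47292105510 - 178905*√242286 ≈ -4.7380e+10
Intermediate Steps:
l = -6 + √242286 (l = -6 + √(242375 - 89) = -6 + √242286 ≈ 486.23)
(-231594 + 52689)*(l + 264348) = (-231594 + 52689)*((-6 + √242286) + 264348) = -178905*(264342 + √242286) = -47292105510 - 178905*√242286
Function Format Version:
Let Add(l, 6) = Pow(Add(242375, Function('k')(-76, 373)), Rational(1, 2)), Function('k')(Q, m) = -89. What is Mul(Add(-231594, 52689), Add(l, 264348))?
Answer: Add(-47292105510, Mul(-178905, Pow(242286, Rational(1, 2)))) ≈ -4.7380e+10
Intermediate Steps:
l = Add(-6, Pow(242286, Rational(1, 2))) (l = Add(-6, Pow(Add(242375, -89), Rational(1, 2))) = Add(-6, Pow(242286, Rational(1, 2))) ≈ 486.23)
Mul(Add(-231594, 52689), Add(l, 264348)) = Mul(Add(-231594, 52689), Add(Add(-6, Pow(242286, Rational(1, 2))), 264348)) = Mul(-178905, Add(264342, Pow(242286, Rational(1, 2)))) = Add(-47292105510, Mul(-178905, Pow(242286, Rational(1, 2))))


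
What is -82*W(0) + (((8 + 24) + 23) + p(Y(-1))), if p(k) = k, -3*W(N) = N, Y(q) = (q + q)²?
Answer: 59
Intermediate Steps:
Y(q) = 4*q² (Y(q) = (2*q)² = 4*q²)
W(N) = -N/3
-82*W(0) + (((8 + 24) + 23) + p(Y(-1))) = -(-82)*0/3 + (((8 + 24) + 23) + 4*(-1)²) = -82*0 + ((32 + 23) + 4*1) = 0 + (55 + 4) = 0 + 59 = 59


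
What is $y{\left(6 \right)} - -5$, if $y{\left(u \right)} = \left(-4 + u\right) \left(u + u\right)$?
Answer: $29$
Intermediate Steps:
$y{\left(u \right)} = 2 u \left(-4 + u\right)$ ($y{\left(u \right)} = \left(-4 + u\right) 2 u = 2 u \left(-4 + u\right)$)
$y{\left(6 \right)} - -5 = 2 \cdot 6 \left(-4 + 6\right) - -5 = 2 \cdot 6 \cdot 2 + 5 = 24 + 5 = 29$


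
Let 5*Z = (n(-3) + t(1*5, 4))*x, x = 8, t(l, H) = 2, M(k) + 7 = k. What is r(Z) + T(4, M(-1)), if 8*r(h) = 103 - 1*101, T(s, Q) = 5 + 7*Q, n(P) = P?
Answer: -203/4 ≈ -50.750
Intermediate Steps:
M(k) = -7 + k
Z = -8/5 (Z = ((-3 + 2)*8)/5 = (-1*8)/5 = (1/5)*(-8) = -8/5 ≈ -1.6000)
r(h) = 1/4 (r(h) = (103 - 1*101)/8 = (103 - 101)/8 = (1/8)*2 = 1/4)
r(Z) + T(4, M(-1)) = 1/4 + (5 + 7*(-7 - 1)) = 1/4 + (5 + 7*(-8)) = 1/4 + (5 - 56) = 1/4 - 51 = -203/4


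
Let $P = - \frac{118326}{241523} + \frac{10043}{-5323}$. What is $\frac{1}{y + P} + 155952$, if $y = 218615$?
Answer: $\frac{43830976392549424625}{281054275618548} \approx 1.5595 \cdot 10^{5}$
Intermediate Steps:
$P = - \frac{3055464787}{1285626929}$ ($P = \left(-118326\right) \frac{1}{241523} + 10043 \left(- \frac{1}{5323}\right) = - \frac{118326}{241523} - \frac{10043}{5323} = - \frac{3055464787}{1285626929} \approx -2.3766$)
$\frac{1}{y + P} + 155952 = \frac{1}{218615 - \frac{3055464787}{1285626929}} + 155952 = \frac{1}{\frac{281054275618548}{1285626929}} + 155952 = \frac{1285626929}{281054275618548} + 155952 = \frac{43830976392549424625}{281054275618548}$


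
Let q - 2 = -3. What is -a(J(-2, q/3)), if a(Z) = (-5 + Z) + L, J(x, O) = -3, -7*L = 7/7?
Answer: 57/7 ≈ 8.1429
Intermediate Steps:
q = -1 (q = 2 - 3 = -1)
L = -⅐ (L = -1/7 = -⅐*1 = -⅐ ≈ -0.14286)
a(Z) = -36/7 + Z (a(Z) = (-5 + Z) - ⅐ = -36/7 + Z)
-a(J(-2, q/3)) = -(-36/7 - 3) = -1*(-57/7) = 57/7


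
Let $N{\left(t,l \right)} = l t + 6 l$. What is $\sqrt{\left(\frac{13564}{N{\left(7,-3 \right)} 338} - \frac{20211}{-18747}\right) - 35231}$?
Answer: $\frac{2 i \sqrt{1091481358557070}}{352027} \approx 187.7 i$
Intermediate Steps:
$N{\left(t,l \right)} = 6 l + l t$
$\sqrt{\left(\frac{13564}{N{\left(7,-3 \right)} 338} - \frac{20211}{-18747}\right) - 35231} = \sqrt{\left(\frac{13564}{- 3 \left(6 + 7\right) 338} - \frac{20211}{-18747}\right) - 35231} = \sqrt{\left(\frac{13564}{\left(-3\right) 13 \cdot 338} - - \frac{6737}{6249}\right) - 35231} = \sqrt{\left(\frac{13564}{\left(-39\right) 338} + \frac{6737}{6249}\right) - 35231} = \sqrt{\left(\frac{13564}{-13182} + \frac{6737}{6249}\right) - 35231} = \sqrt{\left(13564 \left(- \frac{1}{13182}\right) + \frac{6737}{6249}\right) - 35231} = \sqrt{\left(- \frac{6782}{6591} + \frac{6737}{6249}\right) - 35231} = \sqrt{\frac{224761}{4576351} - 35231} = \sqrt{- \frac{161229197320}{4576351}} = \frac{2 i \sqrt{1091481358557070}}{352027}$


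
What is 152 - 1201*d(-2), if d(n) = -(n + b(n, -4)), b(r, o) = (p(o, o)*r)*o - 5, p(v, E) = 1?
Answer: 1353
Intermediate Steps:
b(r, o) = -5 + o*r (b(r, o) = (1*r)*o - 5 = r*o - 5 = o*r - 5 = -5 + o*r)
d(n) = 5 + 3*n (d(n) = -(n + (-5 - 4*n)) = -(-5 - 3*n) = 5 + 3*n)
152 - 1201*d(-2) = 152 - 1201*(5 + 3*(-2)) = 152 - 1201*(5 - 6) = 152 - 1201*(-1) = 152 + 1201 = 1353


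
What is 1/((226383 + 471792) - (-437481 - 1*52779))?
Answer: 1/1188435 ≈ 8.4144e-7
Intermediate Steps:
1/((226383 + 471792) - (-437481 - 1*52779)) = 1/(698175 - (-437481 - 52779)) = 1/(698175 - 1*(-490260)) = 1/(698175 + 490260) = 1/1188435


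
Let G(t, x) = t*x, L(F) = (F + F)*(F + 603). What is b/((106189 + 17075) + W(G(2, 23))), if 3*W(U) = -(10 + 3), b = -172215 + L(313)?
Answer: 1203603/369779 ≈ 3.2549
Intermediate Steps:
L(F) = 2*F*(603 + F) (L(F) = (2*F)*(603 + F) = 2*F*(603 + F))
b = 401201 (b = -172215 + 2*313*(603 + 313) = -172215 + 2*313*916 = -172215 + 573416 = 401201)
W(U) = -13/3 (W(U) = (-(10 + 3))/3 = (-1*13)/3 = (1/3)*(-13) = -13/3)
b/((106189 + 17075) + W(G(2, 23))) = 401201/((106189 + 17075) - 13/3) = 401201/(123264 - 13/3) = 401201/(369779/3) = 401201*(3/369779) = 1203603/369779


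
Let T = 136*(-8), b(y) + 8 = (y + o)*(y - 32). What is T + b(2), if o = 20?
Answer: -1756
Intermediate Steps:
b(y) = -8 + (-32 + y)*(20 + y) (b(y) = -8 + (y + 20)*(y - 32) = -8 + (20 + y)*(-32 + y) = -8 + (-32 + y)*(20 + y))
T = -1088
T + b(2) = -1088 + (-648 + 2² - 12*2) = -1088 + (-648 + 4 - 24) = -1088 - 668 = -1756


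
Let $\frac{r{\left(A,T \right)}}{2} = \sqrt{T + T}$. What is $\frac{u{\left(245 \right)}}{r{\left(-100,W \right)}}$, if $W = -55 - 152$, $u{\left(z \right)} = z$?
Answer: $- \frac{245 i \sqrt{46}}{276} \approx - 6.0205 i$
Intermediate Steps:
$W = -207$ ($W = -55 - 152 = -207$)
$r{\left(A,T \right)} = 2 \sqrt{2} \sqrt{T}$ ($r{\left(A,T \right)} = 2 \sqrt{T + T} = 2 \sqrt{2 T} = 2 \sqrt{2} \sqrt{T}$)
$\frac{u{\left(245 \right)}}{r{\left(-100,W \right)}} = \frac{245}{2 \sqrt{2} \sqrt{-207}} = \frac{245}{2 \sqrt{2} \cdot 3 i \sqrt{23}} = \frac{245}{6 i \sqrt{46}} = 245 \left(- \frac{i \sqrt{46}}{276}\right) = - \frac{245 i \sqrt{46}}{276}$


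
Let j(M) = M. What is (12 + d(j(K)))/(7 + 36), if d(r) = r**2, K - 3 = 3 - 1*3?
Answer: 21/43 ≈ 0.48837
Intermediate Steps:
K = 3 (K = 3 + (3 - 1*3) = 3 + (3 - 3) = 3 + 0 = 3)
(12 + d(j(K)))/(7 + 36) = (12 + 3**2)/(7 + 36) = (12 + 9)/43 = 21*(1/43) = 21/43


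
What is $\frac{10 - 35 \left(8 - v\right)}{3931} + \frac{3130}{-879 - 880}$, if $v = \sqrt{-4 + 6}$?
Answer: $- \frac{12778960}{6914629} + \frac{35 \sqrt{2}}{3931} \approx -1.8355$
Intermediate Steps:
$v = \sqrt{2} \approx 1.4142$
$\frac{10 - 35 \left(8 - v\right)}{3931} + \frac{3130}{-879 - 880} = \frac{10 - 35 \left(8 - \sqrt{2}\right)}{3931} + \frac{3130}{-879 - 880} = \left(10 - \left(280 - 35 \sqrt{2}\right)\right) \frac{1}{3931} + \frac{3130}{-879 - 880} = \left(-270 + 35 \sqrt{2}\right) \frac{1}{3931} + \frac{3130}{-1759} = \left(- \frac{270}{3931} + \frac{35 \sqrt{2}}{3931}\right) + 3130 \left(- \frac{1}{1759}\right) = \left(- \frac{270}{3931} + \frac{35 \sqrt{2}}{3931}\right) - \frac{3130}{1759} = - \frac{12778960}{6914629} + \frac{35 \sqrt{2}}{3931}$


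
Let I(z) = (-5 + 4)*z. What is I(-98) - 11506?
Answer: -11408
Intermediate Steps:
I(z) = -z
I(-98) - 11506 = -1*(-98) - 11506 = 98 - 11506 = -11408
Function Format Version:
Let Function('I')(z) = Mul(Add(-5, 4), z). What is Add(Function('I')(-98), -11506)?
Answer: -11408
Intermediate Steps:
Function('I')(z) = Mul(-1, z)
Add(Function('I')(-98), -11506) = Add(Mul(-1, -98), -11506) = Add(98, -11506) = -11408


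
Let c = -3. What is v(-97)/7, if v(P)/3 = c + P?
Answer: -300/7 ≈ -42.857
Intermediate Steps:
v(P) = -9 + 3*P (v(P) = 3*(-3 + P) = -9 + 3*P)
v(-97)/7 = (-9 + 3*(-97))/7 = (-9 - 291)*(⅐) = -300*⅐ = -300/7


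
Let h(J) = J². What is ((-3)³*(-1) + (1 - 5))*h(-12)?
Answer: 3312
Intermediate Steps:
((-3)³*(-1) + (1 - 5))*h(-12) = ((-3)³*(-1) + (1 - 5))*(-12)² = (-27*(-1) - 4)*144 = (27 - 4)*144 = 23*144 = 3312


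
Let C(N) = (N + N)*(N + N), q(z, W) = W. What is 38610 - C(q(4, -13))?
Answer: 37934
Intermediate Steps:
C(N) = 4*N² (C(N) = (2*N)*(2*N) = 4*N²)
38610 - C(q(4, -13)) = 38610 - 4*(-13)² = 38610 - 4*169 = 38610 - 1*676 = 38610 - 676 = 37934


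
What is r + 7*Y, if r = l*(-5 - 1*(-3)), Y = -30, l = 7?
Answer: -224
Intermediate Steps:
r = -14 (r = 7*(-5 - 1*(-3)) = 7*(-5 + 3) = 7*(-2) = -14)
r + 7*Y = -14 + 7*(-30) = -14 - 210 = -224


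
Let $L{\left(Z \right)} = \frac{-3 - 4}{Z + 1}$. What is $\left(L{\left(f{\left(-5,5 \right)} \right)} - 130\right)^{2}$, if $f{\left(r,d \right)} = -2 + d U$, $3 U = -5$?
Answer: $\frac{267289}{16} \approx 16706.0$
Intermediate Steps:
$U = - \frac{5}{3}$ ($U = \frac{1}{3} \left(-5\right) = - \frac{5}{3} \approx -1.6667$)
$f{\left(r,d \right)} = -2 - \frac{5 d}{3}$ ($f{\left(r,d \right)} = -2 + d \left(- \frac{5}{3}\right) = -2 - \frac{5 d}{3}$)
$L{\left(Z \right)} = - \frac{7}{1 + Z}$
$\left(L{\left(f{\left(-5,5 \right)} \right)} - 130\right)^{2} = \left(- \frac{7}{1 - \frac{31}{3}} - 130\right)^{2} = \left(- \frac{7}{- \frac{28}{3}} - 130\right)^{2} = \left(\left(-7\right) \left(- \frac{3}{28}\right) - 130\right)^{2} = \left(\frac{3}{4} - 130\right)^{2} = \left(- \frac{517}{4}\right)^{2} = \frac{267289}{16}$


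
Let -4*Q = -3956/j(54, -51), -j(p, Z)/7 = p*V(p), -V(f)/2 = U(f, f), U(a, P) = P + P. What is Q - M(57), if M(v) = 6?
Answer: -488899/81648 ≈ -5.9879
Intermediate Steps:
U(a, P) = 2*P
V(f) = -4*f
j(p, Z) = 28*p² (j(p, Z) = -7*p*(-4*p) = -(-28)*p² = 28*p²)
Q = 989/81648 (Q = -(-989)/(28*54²) = -(-989)/(28*2916) = -(-989)/81648 = -¼*(-989/20412) = 989/81648 ≈ 0.012113)
Q - M(57) = 989/81648 - 1*6 = 989/81648 - 6 = -488899/81648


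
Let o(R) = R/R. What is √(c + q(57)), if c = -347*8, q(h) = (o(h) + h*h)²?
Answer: 2*√2639931 ≈ 3249.6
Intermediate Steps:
o(R) = 1
q(h) = (1 + h²)² (q(h) = (1 + h*h)² = (1 + h²)²)
c = -2776
√(c + q(57)) = √(-2776 + (1 + 57²)²) = √(-2776 + (1 + 3249)²) = √(-2776 + 3250²) = √(-2776 + 10562500) = √10559724 = 2*√2639931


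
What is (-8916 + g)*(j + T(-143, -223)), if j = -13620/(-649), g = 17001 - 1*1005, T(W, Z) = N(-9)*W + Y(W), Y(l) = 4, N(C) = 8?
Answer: -87148800/11 ≈ -7.9226e+6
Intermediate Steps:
T(W, Z) = 4 + 8*W (T(W, Z) = 8*W + 4 = 4 + 8*W)
g = 15996 (g = 17001 - 1005 = 15996)
j = 13620/649 (j = -13620*(-1/649) = 13620/649 ≈ 20.986)
(-8916 + g)*(j + T(-143, -223)) = (-8916 + 15996)*(13620/649 + (4 + 8*(-143))) = 7080*(13620/649 + (4 - 1144)) = 7080*(13620/649 - 1140) = 7080*(-726240/649) = -87148800/11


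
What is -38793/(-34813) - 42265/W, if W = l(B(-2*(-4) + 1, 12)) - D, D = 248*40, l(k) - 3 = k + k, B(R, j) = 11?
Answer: 371045636/68894927 ≈ 5.3857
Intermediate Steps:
l(k) = 3 + 2*k (l(k) = 3 + (k + k) = 3 + 2*k)
D = 9920
W = -9895 (W = (3 + 2*11) - 1*9920 = (3 + 22) - 9920 = 25 - 9920 = -9895)
-38793/(-34813) - 42265/W = -38793/(-34813) - 42265/(-9895) = -38793*(-1/34813) - 42265*(-1/9895) = 38793/34813 + 8453/1979 = 371045636/68894927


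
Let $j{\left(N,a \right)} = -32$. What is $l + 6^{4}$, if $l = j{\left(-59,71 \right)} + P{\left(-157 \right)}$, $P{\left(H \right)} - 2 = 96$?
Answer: $1362$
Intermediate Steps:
$P{\left(H \right)} = 98$ ($P{\left(H \right)} = 2 + 96 = 98$)
$l = 66$ ($l = -32 + 98 = 66$)
$l + 6^{4} = 66 + 6^{4} = 66 + 1296 = 1362$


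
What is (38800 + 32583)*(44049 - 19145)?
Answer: 1777722232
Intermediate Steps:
(38800 + 32583)*(44049 - 19145) = 71383*24904 = 1777722232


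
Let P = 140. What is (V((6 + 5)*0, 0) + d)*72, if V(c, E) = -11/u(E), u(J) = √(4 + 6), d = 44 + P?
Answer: 13248 - 396*√10/5 ≈ 12998.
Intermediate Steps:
d = 184 (d = 44 + 140 = 184)
u(J) = √10
V(c, E) = -11*√10/10
(V((6 + 5)*0, 0) + d)*72 = (-11*√10/10 + 184)*72 = (184 - 11*√10/10)*72 = 13248 - 396*√10/5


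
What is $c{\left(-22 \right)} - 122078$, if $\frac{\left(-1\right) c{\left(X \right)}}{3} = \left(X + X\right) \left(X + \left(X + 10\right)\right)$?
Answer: $-126566$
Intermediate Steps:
$c{\left(X \right)} = - 6 X \left(10 + 2 X\right)$ ($c{\left(X \right)} = - 3 \left(X + X\right) \left(X + \left(X + 10\right)\right) = - 3 \cdot 2 X \left(X + \left(10 + X\right)\right) = - 3 \cdot 2 X \left(10 + 2 X\right) = - 6 X \left(10 + 2 X\right)$)
$c{\left(-22 \right)} - 122078 = \left(-12\right) \left(-22\right) \left(5 - 22\right) - 122078 = \left(-12\right) \left(-22\right) \left(-17\right) - 122078 = -4488 - 122078 = -126566$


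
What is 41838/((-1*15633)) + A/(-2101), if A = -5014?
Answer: -3172592/10948311 ≈ -0.28978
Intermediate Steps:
41838/((-1*15633)) + A/(-2101) = 41838/((-1*15633)) - 5014/(-2101) = 41838/(-15633) - 5014*(-1/2101) = 41838*(-1/15633) + 5014/2101 = -13946/5211 + 5014/2101 = -3172592/10948311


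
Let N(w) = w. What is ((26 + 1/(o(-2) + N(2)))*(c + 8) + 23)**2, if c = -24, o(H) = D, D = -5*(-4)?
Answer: 18757561/121 ≈ 1.5502e+5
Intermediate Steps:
D = 20
o(H) = 20
((26 + 1/(o(-2) + N(2)))*(c + 8) + 23)**2 = ((26 + 1/(20 + 2))*(-24 + 8) + 23)**2 = ((26 + 1/22)*(-16) + 23)**2 = ((573/22)*(-16) + 23)**2 = (-4584/11 + 23)**2 = (-4331/11)**2 = 18757561/121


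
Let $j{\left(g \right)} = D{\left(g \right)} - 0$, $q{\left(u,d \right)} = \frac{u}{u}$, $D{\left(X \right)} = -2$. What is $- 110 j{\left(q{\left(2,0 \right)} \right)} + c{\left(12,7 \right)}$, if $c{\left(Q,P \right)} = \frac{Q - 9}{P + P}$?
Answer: $\frac{3083}{14} \approx 220.21$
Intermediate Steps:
$c{\left(Q,P \right)} = \frac{-9 + Q}{2 P}$
$q{\left(u,d \right)} = 1$
$j{\left(g \right)} = -2$ ($j{\left(g \right)} = -2 - 0 = -2 + 0 = -2$)
$- 110 j{\left(q{\left(2,0 \right)} \right)} + c{\left(12,7 \right)} = \left(-110\right) \left(-2\right) + \frac{-9 + 12}{2 \cdot 7} = 220 + \frac{1}{2} \cdot \frac{1}{7} \cdot 3 = 220 + \frac{3}{14} = \frac{3083}{14}$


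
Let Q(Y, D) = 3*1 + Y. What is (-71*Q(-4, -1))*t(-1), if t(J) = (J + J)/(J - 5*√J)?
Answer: 71/13 - 355*I/13 ≈ 5.4615 - 27.308*I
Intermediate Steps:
Q(Y, D) = 3 + Y
t(J) = 2*J/(J - 5*√J) (t(J) = (2*J)/(J - 5*√J) = 2*J/(J - 5*√J))
(-71*Q(-4, -1))*t(-1) = (-71*(3 - 4))*(2*(-1)/(-1 - 5*I)) = (-71*(-1))*(2*(-1)/(-1 - 5*I)) = 71*(2*(-1)*((-1 + 5*I)/26)) = 71*(1/13 - 5*I/13) = 71/13 - 355*I/13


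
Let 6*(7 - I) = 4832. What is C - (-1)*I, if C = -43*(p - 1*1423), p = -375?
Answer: 229547/3 ≈ 76516.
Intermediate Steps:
I = -2395/3 (I = 7 - ⅙*4832 = 7 - 2416/3 = -2395/3 ≈ -798.33)
C = 77314 (C = -43*(-375 - 1*1423) = -43*(-375 - 1423) = -43*(-1798) = 77314)
C - (-1)*I = 77314 - (-1)*(-2395)/3 = 77314 - 1*2395/3 = 77314 - 2395/3 = 229547/3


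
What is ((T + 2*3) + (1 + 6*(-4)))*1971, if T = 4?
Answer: -25623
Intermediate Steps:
((T + 2*3) + (1 + 6*(-4)))*1971 = ((4 + 2*3) + (1 + 6*(-4)))*1971 = ((4 + 6) + (1 - 24))*1971 = (10 - 23)*1971 = -13*1971 = -25623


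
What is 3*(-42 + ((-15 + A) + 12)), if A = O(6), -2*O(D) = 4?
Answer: -141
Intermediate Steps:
O(D) = -2 (O(D) = -½*4 = -2)
A = -2
3*(-42 + ((-15 + A) + 12)) = 3*(-42 + ((-15 - 2) + 12)) = 3*(-42 + (-17 + 12)) = 3*(-42 - 5) = 3*(-47) = -141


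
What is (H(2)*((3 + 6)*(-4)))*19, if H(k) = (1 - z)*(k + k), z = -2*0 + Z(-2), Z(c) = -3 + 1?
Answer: -8208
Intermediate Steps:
Z(c) = -2
z = -2 (z = -2*0 - 2 = 0 - 2 = -2)
H(k) = 6*k (H(k) = (1 - 1*(-2))*(k + k) = (1 + 2)*(2*k) = 3*(2*k) = 6*k)
(H(2)*((3 + 6)*(-4)))*19 = ((6*2)*((3 + 6)*(-4)))*19 = (12*(9*(-4)))*19 = (12*(-36))*19 = -432*19 = -8208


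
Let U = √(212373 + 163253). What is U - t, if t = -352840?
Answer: 352840 + √375626 ≈ 3.5345e+5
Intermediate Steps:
U = √375626 ≈ 612.88
U - t = √375626 - 1*(-352840) = √375626 + 352840 = 352840 + √375626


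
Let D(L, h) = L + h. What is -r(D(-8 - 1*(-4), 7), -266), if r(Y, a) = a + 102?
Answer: 164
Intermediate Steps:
r(Y, a) = 102 + a
-r(D(-8 - 1*(-4), 7), -266) = -(102 - 266) = -1*(-164) = 164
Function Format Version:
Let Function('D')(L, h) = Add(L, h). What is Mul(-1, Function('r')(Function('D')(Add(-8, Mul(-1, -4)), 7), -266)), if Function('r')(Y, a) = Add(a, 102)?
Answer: 164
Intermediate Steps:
Function('r')(Y, a) = Add(102, a)
Mul(-1, Function('r')(Function('D')(Add(-8, Mul(-1, -4)), 7), -266)) = Mul(-1, Add(102, -266)) = Mul(-1, -164) = 164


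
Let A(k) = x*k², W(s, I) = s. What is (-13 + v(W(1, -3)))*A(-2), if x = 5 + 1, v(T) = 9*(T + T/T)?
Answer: 120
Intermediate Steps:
v(T) = 9 + 9*T (v(T) = 9*(T + 1) = 9*(1 + T) = 9 + 9*T)
x = 6
A(k) = 6*k²
(-13 + v(W(1, -3)))*A(-2) = (-13 + (9 + 9*1))*(6*(-2)²) = (-13 + (9 + 9))*(6*4) = (-13 + 18)*24 = 5*24 = 120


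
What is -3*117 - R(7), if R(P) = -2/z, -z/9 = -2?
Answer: -3158/9 ≈ -350.89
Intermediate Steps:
z = 18 (z = -9*(-2) = 18)
R(P) = -1/9 (R(P) = -2/18 = -2*1/18 = -1/9)
-3*117 - R(7) = -3*117 - 1*(-1/9) = -351 + 1/9 = -3158/9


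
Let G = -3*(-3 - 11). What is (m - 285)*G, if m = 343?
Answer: 2436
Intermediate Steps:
G = 42 (G = -3*(-14) = 42)
(m - 285)*G = (343 - 285)*42 = 58*42 = 2436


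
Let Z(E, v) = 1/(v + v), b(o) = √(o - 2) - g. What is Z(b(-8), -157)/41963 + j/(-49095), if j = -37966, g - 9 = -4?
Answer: 500254469917/646894474290 ≈ 0.77332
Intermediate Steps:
g = 5 (g = 9 - 4 = 5)
b(o) = -5 + √(-2 + o) (b(o) = √(o - 2) - 1*5 = √(-2 + o) - 5 = -5 + √(-2 + o))
Z(E, v) = 1/(2*v)
Z(b(-8), -157)/41963 + j/(-49095) = ((½)/(-157))/41963 - 37966/(-49095) = ((½)*(-1/157))*(1/41963) - 37966*(-1/49095) = -1/314*1/41963 + 37966/49095 = -1/13176382 + 37966/49095 = 500254469917/646894474290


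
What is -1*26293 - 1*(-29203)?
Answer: 2910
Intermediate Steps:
-1*26293 - 1*(-29203) = -26293 + 29203 = 2910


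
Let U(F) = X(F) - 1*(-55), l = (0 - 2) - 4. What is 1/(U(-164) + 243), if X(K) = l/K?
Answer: 82/24439 ≈ 0.0033553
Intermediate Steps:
l = -6 (l = -2 - 4 = -6)
X(K) = -6/K
U(F) = 55 - 6/F (U(F) = -6/F - 1*(-55) = -6/F + 55 = 55 - 6/F)
1/(U(-164) + 243) = 1/((55 - 6/(-164)) + 243) = 1/((55 - 6*(-1/164)) + 243) = 1/((55 + 3/82) + 243) = 1/(4513/82 + 243) = 1/(24439/82) = 82/24439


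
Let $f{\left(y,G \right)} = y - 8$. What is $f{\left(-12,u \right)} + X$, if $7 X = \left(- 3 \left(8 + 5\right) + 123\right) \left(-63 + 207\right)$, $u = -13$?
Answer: $1708$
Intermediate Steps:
$f{\left(y,G \right)} = -8 + y$ ($f{\left(y,G \right)} = y - 8 = -8 + y$)
$X = 1728$ ($X = \frac{\left(- 3 \left(8 + 5\right) + 123\right) \left(-63 + 207\right)}{7} = \frac{\left(\left(-3\right) 13 + 123\right) 144}{7} = \frac{\left(-39 + 123\right) 144}{7} = \frac{84 \cdot 144}{7} = \frac{1}{7} \cdot 12096 = 1728$)
$f{\left(-12,u \right)} + X = \left(-8 - 12\right) + 1728 = -20 + 1728 = 1708$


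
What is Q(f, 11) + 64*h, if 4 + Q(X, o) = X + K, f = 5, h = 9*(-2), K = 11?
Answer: -1140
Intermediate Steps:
h = -18
Q(X, o) = 7 + X (Q(X, o) = -4 + (X + 11) = -4 + (11 + X) = 7 + X)
Q(f, 11) + 64*h = (7 + 5) + 64*(-18) = 12 - 1152 = -1140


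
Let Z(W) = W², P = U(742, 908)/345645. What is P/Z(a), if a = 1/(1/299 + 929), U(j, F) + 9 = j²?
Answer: 8495865696762224/6180201729 ≈ 1.3747e+6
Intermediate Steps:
U(j, F) = -9 + j²
a = 299/277772 (a = 1/(1/299 + 929) = 1/(277772/299) = 299/277772 ≈ 0.0010764)
P = 110111/69129 (P = (-9 + 742²)/345645 = (-9 + 550564)*(1/345645) = 550555*(1/345645) = 110111/69129 ≈ 1.5928)
P/Z(a) = 110111/(69129*((299/277772)²)) = 110111/(69129*(89401/77157283984)) = (110111/69129)*(77157283984/89401) = 8495865696762224/6180201729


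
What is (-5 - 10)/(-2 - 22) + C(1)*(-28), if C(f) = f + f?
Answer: -443/8 ≈ -55.375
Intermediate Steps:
C(f) = 2*f
(-5 - 10)/(-2 - 22) + C(1)*(-28) = (-5 - 10)/(-2 - 22) + (2*1)*(-28) = -15/(-24) + 2*(-28) = -15*(-1/24) - 56 = 5/8 - 56 = -443/8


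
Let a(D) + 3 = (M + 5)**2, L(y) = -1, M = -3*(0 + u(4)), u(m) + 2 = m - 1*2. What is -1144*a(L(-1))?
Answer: -25168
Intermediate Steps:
u(m) = -4 + m (u(m) = -2 + (m - 1*2) = -2 + (m - 2) = -2 + (-2 + m) = -4 + m)
M = 0 (M = -3*(0 + (-4 + 4)) = -3*(0 + 0) = -3*0 = 0)
a(D) = 22 (a(D) = -3 + (0 + 5)**2 = -3 + 5**2 = -3 + 25 = 22)
-1144*a(L(-1)) = -1144*22 = -25168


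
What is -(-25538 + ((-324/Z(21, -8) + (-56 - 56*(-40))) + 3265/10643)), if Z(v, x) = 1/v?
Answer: 320968329/10643 ≈ 30158.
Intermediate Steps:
-(-25538 + ((-324/Z(21, -8) + (-56 - 56*(-40))) + 3265/10643)) = -(-25538 + ((-324/(1/21) + (-56 - 56*(-40))) + 3265/10643)) = -(-25538 + ((-324/1/21 + (-56 + 2240)) + 3265*(1/10643))) = -(-25538 + ((-324*21 + 2184) + 3265/10643)) = -(-25538 + ((-6804 + 2184) + 3265/10643)) = -(-25538 + (-4620 + 3265/10643)) = -(-25538 - 49167395/10643) = -1*(-320968329/10643) = 320968329/10643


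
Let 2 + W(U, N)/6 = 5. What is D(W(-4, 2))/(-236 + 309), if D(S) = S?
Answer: 18/73 ≈ 0.24658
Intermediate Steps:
W(U, N) = 18 (W(U, N) = -12 + 6*5 = -12 + 30 = 18)
D(W(-4, 2))/(-236 + 309) = 18/(-236 + 309) = 18/73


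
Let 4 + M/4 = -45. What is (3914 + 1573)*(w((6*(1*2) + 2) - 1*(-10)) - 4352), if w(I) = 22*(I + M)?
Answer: -44642232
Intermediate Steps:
M = -196 (M = -16 + 4*(-45) = -16 - 180 = -196)
w(I) = -4312 + 22*I (w(I) = 22*(I - 196) = 22*(-196 + I) = -4312 + 22*I)
(3914 + 1573)*(w((6*(1*2) + 2) - 1*(-10)) - 4352) = (3914 + 1573)*((-4312 + 22*((6*(1*2) + 2) - 1*(-10))) - 4352) = 5487*((-4312 + 22*((6*2 + 2) + 10)) - 4352) = 5487*((-4312 + 22*((12 + 2) + 10)) - 4352) = 5487*((-4312 + 22*(14 + 10)) - 4352) = 5487*((-4312 + 22*24) - 4352) = 5487*((-4312 + 528) - 4352) = 5487*(-3784 - 4352) = 5487*(-8136) = -44642232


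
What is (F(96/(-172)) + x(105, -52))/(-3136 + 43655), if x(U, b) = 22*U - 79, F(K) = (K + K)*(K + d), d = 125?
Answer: 3868271/74919631 ≈ 0.051632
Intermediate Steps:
F(K) = 2*K*(125 + K) (F(K) = (K + K)*(K + 125) = (2*K)*(125 + K) = 2*K*(125 + K))
x(U, b) = -79 + 22*U
(F(96/(-172)) + x(105, -52))/(-3136 + 43655) = (2*(96/(-172))*(125 + 96/(-172)) + (-79 + 22*105))/(-3136 + 43655) = (2*(96*(-1/172))*(125 + 96*(-1/172)) + (-79 + 2310))/40519 = (2*(-24/43)*(125 - 24/43) + 2231)*(1/40519) = (2*(-24/43)*(5351/43) + 2231)*(1/40519) = (-256848/1849 + 2231)*(1/40519) = (3868271/1849)*(1/40519) = 3868271/74919631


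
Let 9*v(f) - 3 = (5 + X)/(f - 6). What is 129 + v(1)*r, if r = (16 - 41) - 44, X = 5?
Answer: 364/3 ≈ 121.33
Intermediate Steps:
r = -69 (r = -25 - 44 = -69)
v(f) = ⅓ + 10/(9*(-6 + f)) (v(f) = ⅓ + ((5 + 5)/(f - 6))/9 = ⅓ + (10/(-6 + f))/9 = ⅓ + 10/(9*(-6 + f)))
129 + v(1)*r = 129 + ((-8 + 3*1)/(9*(-6 + 1)))*(-69) = 129 + ((⅑)*(-8 + 3)/(-5))*(-69) = 129 + ((⅑)*(-⅕)*(-5))*(-69) = 129 + (⅑)*(-69) = 129 - 23/3 = 364/3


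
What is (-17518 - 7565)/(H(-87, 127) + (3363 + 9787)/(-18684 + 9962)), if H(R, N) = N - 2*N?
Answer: 109386963/560422 ≈ 195.19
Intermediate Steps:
H(R, N) = -N
(-17518 - 7565)/(H(-87, 127) + (3363 + 9787)/(-18684 + 9962)) = (-17518 - 7565)/(-1*127 + (3363 + 9787)/(-18684 + 9962)) = -25083/(-127 + 13150/(-8722)) = -25083/(-127 + 13150*(-1/8722)) = -25083/(-127 - 6575/4361) = -25083/(-560422/4361) = -25083*(-4361/560422) = 109386963/560422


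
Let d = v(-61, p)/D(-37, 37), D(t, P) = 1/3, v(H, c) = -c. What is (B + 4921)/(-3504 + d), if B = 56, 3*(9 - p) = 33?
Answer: -1659/1166 ≈ -1.4228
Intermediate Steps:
p = -2 (p = 9 - ⅓*33 = 9 - 11 = -2)
D(t, P) = ⅓
d = 6 (d = (-1*(-2))/(⅓) = 2*3 = 6)
(B + 4921)/(-3504 + d) = (56 + 4921)/(-3504 + 6) = 4977/(-3498) = 4977*(-1/3498) = -1659/1166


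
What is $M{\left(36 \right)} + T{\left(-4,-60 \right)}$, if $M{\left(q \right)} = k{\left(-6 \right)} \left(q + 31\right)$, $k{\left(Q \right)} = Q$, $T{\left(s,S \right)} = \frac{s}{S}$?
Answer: $- \frac{6029}{15} \approx -401.93$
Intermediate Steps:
$M{\left(q \right)} = -186 - 6 q$ ($M{\left(q \right)} = - 6 \left(q + 31\right) = - 6 \left(31 + q\right) = -186 - 6 q$)
$M{\left(36 \right)} + T{\left(-4,-60 \right)} = \left(-186 - 216\right) - \frac{4}{-60} = \left(-186 - 216\right) - - \frac{1}{15} = -402 + \frac{1}{15} = - \frac{6029}{15}$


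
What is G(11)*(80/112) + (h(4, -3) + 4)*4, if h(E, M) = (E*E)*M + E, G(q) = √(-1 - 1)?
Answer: -160 + 5*I*√2/7 ≈ -160.0 + 1.0102*I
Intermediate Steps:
G(q) = I*√2 (G(q) = √(-2) = I*√2)
h(E, M) = E + M*E² (h(E, M) = E²*M + E = M*E² + E = E + M*E²)
G(11)*(80/112) + (h(4, -3) + 4)*4 = (I*√2)*(80/112) + (4*(1 + 4*(-3)) + 4)*4 = (I*√2)*(80*(1/112)) + (4*(1 - 12) + 4)*4 = (I*√2)*(5/7) + (4*(-11) + 4)*4 = 5*I*√2/7 + (-44 + 4)*4 = 5*I*√2/7 - 40*4 = 5*I*√2/7 - 160 = -160 + 5*I*√2/7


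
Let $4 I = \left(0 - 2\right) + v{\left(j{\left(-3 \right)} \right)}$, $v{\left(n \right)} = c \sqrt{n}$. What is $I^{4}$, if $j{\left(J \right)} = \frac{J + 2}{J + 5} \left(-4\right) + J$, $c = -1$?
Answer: $\frac{\left(2 + i\right)^{4}}{256} \approx -0.027344 + 0.09375 i$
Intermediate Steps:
$j{\left(J \right)} = J - \frac{4 \left(2 + J\right)}{5 + J}$ ($j{\left(J \right)} = \frac{2 + J}{5 + J} \left(-4\right) + J = - \frac{4 \left(2 + J\right)}{5 + J} + J = J - \frac{4 \left(2 + J\right)}{5 + J}$)
$v{\left(n \right)} = - \sqrt{n}$
$I = - \frac{1}{2} - \frac{i}{4}$ ($I = \frac{\left(0 - 2\right) - \sqrt{\frac{-8 - 3 + \left(-3\right)^{2}}{5 - 3}}}{4} = \frac{-2 - \sqrt{\frac{-8 - 3 + 9}{2}}}{4} = \frac{-2 - \sqrt{\frac{1}{2} \left(-2\right)}}{4} = \frac{-2 - \sqrt{-1}}{4} = \frac{-2 - i}{4} = - \frac{1}{2} - \frac{i}{4} \approx -0.5 - 0.25 i$)
$I^{4} = \left(- \frac{1}{2} - \frac{i}{4}\right)^{4}$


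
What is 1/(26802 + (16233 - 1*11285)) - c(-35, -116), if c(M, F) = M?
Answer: 1111251/31750 ≈ 35.000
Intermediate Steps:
1/(26802 + (16233 - 1*11285)) - c(-35, -116) = 1/(26802 + (16233 - 1*11285)) - 1*(-35) = 1/(26802 + (16233 - 11285)) + 35 = 1/(26802 + 4948) + 35 = 1/31750 + 35 = 1111251/31750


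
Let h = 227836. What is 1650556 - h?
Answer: 1422720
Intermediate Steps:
1650556 - h = 1650556 - 1*227836 = 1650556 - 227836 = 1422720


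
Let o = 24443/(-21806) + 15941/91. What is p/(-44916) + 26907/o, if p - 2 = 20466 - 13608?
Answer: 598955391240143/3878329658457 ≈ 154.44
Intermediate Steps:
p = 6860 (p = 2 + (20466 - 13608) = 2 + 6858 = 6860)
o = 345385133/1984346 (o = 24443*(-1/21806) + 15941*(1/91) = -24443/21806 + 15941/91 = 345385133/1984346 ≈ 174.05)
p/(-44916) + 26907/o = 6860/(-44916) + 26907/(345385133/1984346) = 6860*(-1/44916) + 26907*(1984346/345385133) = -1715/11229 + 53392797822/345385133 = 598955391240143/3878329658457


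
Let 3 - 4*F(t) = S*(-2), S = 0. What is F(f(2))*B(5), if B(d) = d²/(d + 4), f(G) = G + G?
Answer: 25/12 ≈ 2.0833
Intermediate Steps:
f(G) = 2*G
F(t) = ¾ (F(t) = ¾ - 0*(-2) = ¾ - ¼*0 = ¾ + 0 = ¾)
B(d) = d²/(4 + d)
F(f(2))*B(5) = 3*(5²/(4 + 5))/4 = 3*(25/9)/4 = 3*(25*(⅑))/4 = (¾)*(25/9) = 25/12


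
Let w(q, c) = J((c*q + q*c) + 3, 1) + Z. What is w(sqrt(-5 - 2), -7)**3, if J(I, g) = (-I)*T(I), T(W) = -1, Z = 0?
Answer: -12321 + 18830*I*sqrt(7) ≈ -12321.0 + 49820.0*I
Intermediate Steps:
J(I, g) = I (J(I, g) = -I*(-1) = I)
w(q, c) = 3 + 2*c*q (w(q, c) = ((c*q + q*c) + 3) + 0 = ((c*q + c*q) + 3) + 0 = (2*c*q + 3) + 0 = (3 + 2*c*q) + 0 = 3 + 2*c*q)
w(sqrt(-5 - 2), -7)**3 = (3 + 2*(-7)*sqrt(-5 - 2))**3 = (3 + 2*(-7)*sqrt(-7))**3 = (3 + 2*(-7)*(I*sqrt(7)))**3 = (3 - 14*I*sqrt(7))**3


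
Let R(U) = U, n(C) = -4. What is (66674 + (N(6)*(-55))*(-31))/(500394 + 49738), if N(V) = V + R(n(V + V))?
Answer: 17521/137533 ≈ 0.12739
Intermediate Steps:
N(V) = -4 + V (N(V) = V - 4 = -4 + V)
(66674 + (N(6)*(-55))*(-31))/(500394 + 49738) = (66674 + ((-4 + 6)*(-55))*(-31))/(500394 + 49738) = (66674 + (2*(-55))*(-31))/550132 = (66674 - 110*(-31))*(1/550132) = (66674 + 3410)*(1/550132) = 70084*(1/550132) = 17521/137533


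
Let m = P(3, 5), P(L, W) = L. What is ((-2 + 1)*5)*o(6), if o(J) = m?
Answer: -15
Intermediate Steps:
m = 3
o(J) = 3
((-2 + 1)*5)*o(6) = ((-2 + 1)*5)*3 = -1*5*3 = -5*3 = -15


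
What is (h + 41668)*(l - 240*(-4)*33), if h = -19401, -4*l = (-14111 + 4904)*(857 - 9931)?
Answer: -928729827333/2 ≈ -4.6437e+11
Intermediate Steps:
l = -41772159/2 (l = -(-14111 + 4904)*(857 - 9931)/4 = -(-9207)*(-9074)/4 = -¼*83544318 = -41772159/2 ≈ -2.0886e+7)
(h + 41668)*(l - 240*(-4)*33) = (-19401 + 41668)*(-41772159/2 - 240*(-4)*33) = 22267*(-41772159/2 - 30*(-32)*33) = 22267*(-41772159/2 + 960*33) = 22267*(-41772159/2 + 31680) = 22267*(-41708799/2) = -928729827333/2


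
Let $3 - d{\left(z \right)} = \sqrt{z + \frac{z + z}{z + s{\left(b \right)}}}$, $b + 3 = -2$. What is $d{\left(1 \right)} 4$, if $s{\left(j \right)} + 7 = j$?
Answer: $12 - \frac{12 \sqrt{11}}{11} \approx 8.3819$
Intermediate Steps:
$b = -5$ ($b = -3 - 2 = -5$)
$s{\left(j \right)} = -7 + j$
$d{\left(z \right)} = 3 - \sqrt{z + \frac{2 z}{-12 + z}}$ ($d{\left(z \right)} = 3 - \sqrt{z + \frac{z + z}{z - 12}} = 3 - \sqrt{z + \frac{2 z}{z - 12}} = 3 - \sqrt{z + \frac{2 z}{-12 + z}}$)
$d{\left(1 \right)} 4 = \left(3 - \sqrt{1 \frac{1}{-12 + 1} \left(-10 + 1\right)}\right) 4 = \left(3 - \sqrt{1 \frac{1}{-11} \left(-9\right)}\right) 4 = \left(3 - \sqrt{1 \left(- \frac{1}{11}\right) \left(-9\right)}\right) 4 = \left(3 - \sqrt{\frac{9}{11}}\right) 4 = \left(3 - \frac{3 \sqrt{11}}{11}\right) 4 = 12 - \frac{12 \sqrt{11}}{11}$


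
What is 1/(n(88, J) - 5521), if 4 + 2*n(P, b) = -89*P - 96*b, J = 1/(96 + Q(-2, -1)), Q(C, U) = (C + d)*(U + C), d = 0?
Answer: -17/160471 ≈ -0.00010594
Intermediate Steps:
Q(C, U) = C*(C + U) (Q(C, U) = (C + 0)*(U + C) = C*(C + U))
J = 1/102 (J = 1/(96 - 2*(-2 - 1)) = 1/(96 - 2*(-3)) = 1/(96 + 6) = 1/102 ≈ 0.0098039)
n(P, b) = -2 - 48*b - 89*P/2 (n(P, b) = -2 + (-89*P - 96*b)/2 = -2 + (-96*b - 89*P)/2 = -2 + (-48*b - 89*P/2) = -2 - 48*b - 89*P/2)
1/(n(88, J) - 5521) = 1/((-2 - 48*1/102 - 89/2*88) - 5521) = 1/((-2 - 8/17 - 3916) - 5521) = 1/(-66614/17 - 5521) = 1/(-160471/17) = -17/160471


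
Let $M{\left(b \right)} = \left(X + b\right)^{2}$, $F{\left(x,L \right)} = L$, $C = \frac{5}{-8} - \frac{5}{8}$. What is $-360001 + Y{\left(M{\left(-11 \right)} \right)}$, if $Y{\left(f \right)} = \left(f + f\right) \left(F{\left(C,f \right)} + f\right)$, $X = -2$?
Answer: $-245757$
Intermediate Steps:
$C = - \frac{5}{4}$ ($C = 5 \left(- \frac{1}{8}\right) - \frac{5}{8} = - \frac{5}{8} - \frac{5}{8} = - \frac{5}{4} \approx -1.25$)
$M{\left(b \right)} = \left(-2 + b\right)^{2}$
$Y{\left(f \right)} = 4 f^{2}$ ($Y{\left(f \right)} = \left(f + f\right) \left(f + f\right) = 2 f 2 f = 4 f^{2}$)
$-360001 + Y{\left(M{\left(-11 \right)} \right)} = -360001 + 4 \left(\left(-2 - 11\right)^{2}\right)^{2} = -360001 + 4 \left(\left(-13\right)^{2}\right)^{2} = -360001 + 4 \cdot 169^{2} = -360001 + 4 \cdot 28561 = -360001 + 114244 = -245757$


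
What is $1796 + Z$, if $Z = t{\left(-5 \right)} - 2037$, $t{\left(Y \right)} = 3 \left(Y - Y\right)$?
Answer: $-241$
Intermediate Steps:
$t{\left(Y \right)} = 0$ ($t{\left(Y \right)} = 3 \cdot 0 = 0$)
$Z = -2037$ ($Z = 0 - 2037 = -2037$)
$1796 + Z = 1796 - 2037 = -241$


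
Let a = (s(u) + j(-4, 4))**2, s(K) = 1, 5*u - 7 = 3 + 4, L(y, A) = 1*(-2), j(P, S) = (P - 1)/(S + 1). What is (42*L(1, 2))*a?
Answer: 0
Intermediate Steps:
j(P, S) = (-1 + P)/(1 + S)
L(y, A) = -2
u = 14/5 (u = 7/5 + (3 + 4)/5 = 7/5 + (1/5)*7 = 7/5 + 7/5 = 14/5 ≈ 2.8000)
a = 0 (a = (1 + (-1 - 4)/(1 + 4))**2 = (1 - 5/5)**2 = (1 + (1/5)*(-5))**2 = (1 - 1)**2 = 0**2 = 0)
(42*L(1, 2))*a = (42*(-2))*0 = -84*0 = 0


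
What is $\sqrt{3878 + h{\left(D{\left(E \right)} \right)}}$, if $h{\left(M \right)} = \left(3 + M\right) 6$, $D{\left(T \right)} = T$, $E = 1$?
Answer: $\sqrt{3902} \approx 62.466$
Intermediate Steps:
$h{\left(M \right)} = 18 + 6 M$
$\sqrt{3878 + h{\left(D{\left(E \right)} \right)}} = \sqrt{3878 + \left(18 + 6 \cdot 1\right)} = \sqrt{3878 + \left(18 + 6\right)} = \sqrt{3878 + 24} = \sqrt{3902}$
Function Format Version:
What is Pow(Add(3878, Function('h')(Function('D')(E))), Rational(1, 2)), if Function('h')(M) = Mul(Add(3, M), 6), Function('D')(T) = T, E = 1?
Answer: Pow(3902, Rational(1, 2)) ≈ 62.466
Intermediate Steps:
Function('h')(M) = Add(18, Mul(6, M))
Pow(Add(3878, Function('h')(Function('D')(E))), Rational(1, 2)) = Pow(Add(3878, Add(18, Mul(6, 1))), Rational(1, 2)) = Pow(Add(3878, Add(18, 6)), Rational(1, 2)) = Pow(Add(3878, 24), Rational(1, 2)) = Pow(3902, Rational(1, 2))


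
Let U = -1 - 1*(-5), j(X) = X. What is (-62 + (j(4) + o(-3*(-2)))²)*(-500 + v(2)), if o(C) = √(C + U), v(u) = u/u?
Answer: 17964 - 3992*√10 ≈ 5340.2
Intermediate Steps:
v(u) = 1
U = 4 (U = -1 + 5 = 4)
o(C) = √(4 + C) (o(C) = √(C + 4) = √(4 + C))
(-62 + (j(4) + o(-3*(-2)))²)*(-500 + v(2)) = (-62 + (4 + √(4 - 3*(-2)))²)*(-500 + 1) = (-62 + (4 + √(4 + 6))²)*(-499) = (-62 + (4 + √10)²)*(-499) = 30938 - 499*(4 + √10)²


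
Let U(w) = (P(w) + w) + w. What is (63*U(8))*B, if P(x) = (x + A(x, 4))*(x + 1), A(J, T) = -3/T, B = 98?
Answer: 1003275/2 ≈ 5.0164e+5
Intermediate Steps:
P(x) = (1 + x)*(-¾ + x) (P(x) = (x - 3/4)*(x + 1) = (x - 3*¼)*(1 + x) = (x - ¾)*(1 + x) = (-¾ + x)*(1 + x) = (1 + x)*(-¾ + x))
U(w) = -¾ + w² + 9*w/4 (U(w) = ((-¾ + w² + w/4) + w) + w = (-¾ + w² + 5*w/4) + w = -¾ + w² + 9*w/4)
(63*U(8))*B = (63*(-¾ + 8² + (9/4)*8))*98 = (63*(-¾ + 64 + 18))*98 = (63*(325/4))*98 = (20475/4)*98 = 1003275/2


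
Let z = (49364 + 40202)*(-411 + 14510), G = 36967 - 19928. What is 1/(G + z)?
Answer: 1/1262808073 ≈ 7.9189e-10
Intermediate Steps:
G = 17039
z = 1262791034 (z = 89566*14099 = 1262791034)
1/(G + z) = 1/(17039 + 1262791034) = 1/1262808073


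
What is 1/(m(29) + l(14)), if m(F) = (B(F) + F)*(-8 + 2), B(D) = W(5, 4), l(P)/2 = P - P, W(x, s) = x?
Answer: -1/204 ≈ -0.0049020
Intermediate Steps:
l(P) = 0 (l(P) = 2*(P - P) = 2*0 = 0)
B(D) = 5
m(F) = -30 - 6*F (m(F) = (5 + F)*(-8 + 2) = (5 + F)*(-6) = -30 - 6*F)
1/(m(29) + l(14)) = 1/((-30 - 6*29) + 0) = 1/((-30 - 174) + 0) = 1/(-204 + 0) = 1/(-204) = -1/204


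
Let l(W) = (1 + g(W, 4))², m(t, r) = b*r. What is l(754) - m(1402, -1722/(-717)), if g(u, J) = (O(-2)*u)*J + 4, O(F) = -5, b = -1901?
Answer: 54315185549/239 ≈ 2.2726e+8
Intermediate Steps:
m(t, r) = -1901*r
g(u, J) = 4 - 5*J*u (g(u, J) = (-5*u)*J + 4 = -5*J*u + 4 = 4 - 5*J*u)
l(W) = (5 - 20*W)² (l(W) = (1 + (4 - 5*4*W))² = (1 + (4 - 20*W))² = (5 - 20*W)²)
l(754) - m(1402, -1722/(-717)) = 25*(1 - 4*754)² - (-1901)*(-1722/(-717)) = 25*(1 - 3016)² - (-1901)*(-1722*(-1/717)) = 25*(-3015)² - (-1901)*574/239 = 25*9090225 - 1*(-1091174/239) = 227255625 + 1091174/239 = 54315185549/239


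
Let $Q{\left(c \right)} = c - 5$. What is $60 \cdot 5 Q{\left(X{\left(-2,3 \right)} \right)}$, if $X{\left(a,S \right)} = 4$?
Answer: $-300$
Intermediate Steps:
$Q{\left(c \right)} = -5 + c$
$60 \cdot 5 Q{\left(X{\left(-2,3 \right)} \right)} = 60 \cdot 5 \left(-5 + 4\right) = 300 \left(-1\right) = -300$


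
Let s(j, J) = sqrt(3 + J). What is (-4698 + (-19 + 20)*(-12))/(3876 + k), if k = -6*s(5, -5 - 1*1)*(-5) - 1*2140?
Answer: -2044140/754099 + 35325*I*sqrt(3)/754099 ≈ -2.7107 + 0.081136*I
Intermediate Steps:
k = -2140 + 30*I*sqrt(3) (k = -6*sqrt(3 + (-5 - 1*1))*(-5) - 1*2140 = -6*sqrt(3 + (-5 - 1))*(-5) - 2140 = -6*sqrt(3 - 6)*(-5) - 2140 = -6*I*sqrt(3)*(-5) - 2140 = 30*I*sqrt(3) - 2140 = -2140 + 30*I*sqrt(3) ≈ -2140.0 + 51.962*I)
(-4698 + (-19 + 20)*(-12))/(3876 + k) = (-4698 + (-19 + 20)*(-12))/(3876 + (-2140 + 30*I*sqrt(3))) = (-4698 + 1*(-12))/(1736 + 30*I*sqrt(3)) = (-4698 - 12)/(1736 + 30*I*sqrt(3)) = -4710/(1736 + 30*I*sqrt(3))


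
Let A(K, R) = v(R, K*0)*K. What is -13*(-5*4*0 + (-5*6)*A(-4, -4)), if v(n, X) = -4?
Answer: 6240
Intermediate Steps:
A(K, R) = -4*K
-13*(-5*4*0 + (-5*6)*A(-4, -4)) = -13*(-5*4*0 + (-5*6)*(-4*(-4))) = -13*(-20*0 - 30*16) = -13*(0 - 480) = -13*(-480) = 6240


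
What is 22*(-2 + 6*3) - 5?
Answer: 347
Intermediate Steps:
22*(-2 + 6*3) - 5 = 22*(-2 + 18) - 5 = 22*16 - 5 = 352 - 5 = 347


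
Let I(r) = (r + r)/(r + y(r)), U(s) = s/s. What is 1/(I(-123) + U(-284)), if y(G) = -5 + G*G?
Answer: 15001/14755 ≈ 1.0167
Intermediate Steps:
y(G) = -5 + G²
U(s) = 1
I(r) = 2*r/(-5 + r + r²) (I(r) = (r + r)/(r + (-5 + r²)) = (2*r)/(-5 + r + r²) = 2*r/(-5 + r + r²))
1/(I(-123) + U(-284)) = 1/(2*(-123)/(-5 - 123 + (-123)²) + 1) = 1/(2*(-123)/(-5 - 123 + 15129) + 1) = 1/(2*(-123)/15001 + 1) = 1/(2*(-123)*(1/15001) + 1) = 1/(-246/15001 + 1) = 1/(14755/15001) = 15001/14755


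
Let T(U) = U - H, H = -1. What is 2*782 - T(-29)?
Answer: 1592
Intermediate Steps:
T(U) = 1 + U (T(U) = U - 1*(-1) = U + 1 = 1 + U)
2*782 - T(-29) = 2*782 - (1 - 29) = 1564 - 1*(-28) = 1564 + 28 = 1592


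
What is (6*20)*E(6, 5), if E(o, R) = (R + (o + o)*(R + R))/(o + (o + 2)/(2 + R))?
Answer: 2100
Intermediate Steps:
E(o, R) = (R + 4*R*o)/(o + (2 + o)/(2 + R)) (E(o, R) = (R + (2*o)*(2*R))/(o + (2 + o)/(2 + R)) = (R + 4*R*o)/(o + (2 + o)/(2 + R)))
(6*20)*E(6, 5) = (6*20)*(5*(2 + 5 + 8*6 + 4*5*6)/(2 + 3*6 + 5*6)) = 120*(5*(2 + 5 + 48 + 120)/(2 + 18 + 30)) = 120*(5*175/50) = 120*(5*(1/50)*175) = 120*(35/2) = 2100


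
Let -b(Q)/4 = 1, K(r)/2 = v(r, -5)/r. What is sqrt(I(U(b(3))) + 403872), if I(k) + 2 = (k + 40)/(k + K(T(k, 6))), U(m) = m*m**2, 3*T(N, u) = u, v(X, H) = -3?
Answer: sqrt(1812974038)/67 ≈ 635.51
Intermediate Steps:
T(N, u) = u/3
K(r) = -6/r (K(r) = 2*(-3/r) = -6/r)
b(Q) = -4 (b(Q) = -4*1 = -4)
U(m) = m**3
I(k) = -2 + (40 + k)/(-3 + k) (I(k) = -2 + (k + 40)/(k - 6/((1/3)*6)) = -2 + (40 + k)/(k - 6/2) = -2 + (40 + k)/(k - 6*1/2) = -2 + (40 + k)/(k - 3) = -2 + (40 + k)/(-3 + k))
sqrt(I(U(b(3))) + 403872) = sqrt((46 - 1*(-4)**3)/(-3 + (-4)**3) + 403872) = sqrt((46 - 1*(-64))/(-3 - 64) + 403872) = sqrt((46 + 64)/(-67) + 403872) = sqrt(-1/67*110 + 403872) = sqrt(-110/67 + 403872) = sqrt(27059314/67) = sqrt(1812974038)/67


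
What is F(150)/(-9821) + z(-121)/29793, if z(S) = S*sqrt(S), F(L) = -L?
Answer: 150/9821 - 1331*I/29793 ≈ 0.015273 - 0.044675*I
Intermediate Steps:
z(S) = S**(3/2)
F(150)/(-9821) + z(-121)/29793 = -1*150/(-9821) + (-121)**(3/2)/29793 = -150*(-1/9821) - 1331*I*(1/29793) = 150/9821 - 1331*I/29793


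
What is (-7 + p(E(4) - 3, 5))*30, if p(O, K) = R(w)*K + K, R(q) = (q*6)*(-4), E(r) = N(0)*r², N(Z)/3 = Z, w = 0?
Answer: -60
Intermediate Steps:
N(Z) = 3*Z
E(r) = 0 (E(r) = (3*0)*r² = 0*r² = 0)
R(q) = -24*q (R(q) = (6*q)*(-4) = -24*q)
p(O, K) = K (p(O, K) = (-24*0)*K + K = 0*K + K = 0 + K = K)
(-7 + p(E(4) - 3, 5))*30 = (-7 + 5)*30 = -2*30 = -60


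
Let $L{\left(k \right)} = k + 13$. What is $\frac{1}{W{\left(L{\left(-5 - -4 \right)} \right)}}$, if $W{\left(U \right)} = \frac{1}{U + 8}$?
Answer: $20$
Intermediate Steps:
$L{\left(k \right)} = 13 + k$
$W{\left(U \right)} = \frac{1}{8 + U}$
$\frac{1}{W{\left(L{\left(-5 - -4 \right)} \right)}} = \frac{1}{\frac{1}{8 + \left(13 - 1\right)}} = \frac{1}{\frac{1}{8 + 12}} = \frac{1}{\frac{1}{20}} = 20$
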